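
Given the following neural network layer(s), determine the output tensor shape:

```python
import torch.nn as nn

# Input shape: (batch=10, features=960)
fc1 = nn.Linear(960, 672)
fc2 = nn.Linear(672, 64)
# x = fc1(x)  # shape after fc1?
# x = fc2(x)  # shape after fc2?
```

Input: (10, 960) -> after fc1: (10, 672) -> Output: (10, 64)

Answer: (10, 64)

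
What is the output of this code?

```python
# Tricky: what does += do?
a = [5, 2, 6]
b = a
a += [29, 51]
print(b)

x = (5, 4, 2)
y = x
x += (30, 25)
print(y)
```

Key concept: += behavior differs for mutable vs immutable.
Step by step:
`a = [5, 2, 6]` → a = [5, 2, 6]
`b = a` → b = [5, 2, 6] (same object as a)
`a += [29, 51]` → a = [5, 2, 6, 29, 51] (same object as b); b = [5, 2, 6, 29, 51] (same object as a)
`print(b)` → prints [5, 2, 6, 29, 51]
`x = (5, 4, 2)` → x = (5, 4, 2)
`y = x` → y = (5, 4, 2)
`x += (30, 25)` → x = (5, 4, 2, 30, 25)
`print(y)` → prints (5, 4, 2)

Answer:
[5, 2, 6, 29, 51]
(5, 4, 2)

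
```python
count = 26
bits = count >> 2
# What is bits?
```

Trace:
`count = 26` → count = 26
`bits = count >> 2` → bits = 6
So bits = 6

Answer: 6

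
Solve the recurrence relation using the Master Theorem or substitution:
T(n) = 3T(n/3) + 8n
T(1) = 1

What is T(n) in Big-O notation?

By Master Theorem: a=3, b=3, f(n)=8n. Since log_3(3) = 1 and f(n) = Θ(n^1), Case 2 applies. T(n) = O(n log n).

Answer: O(n log n)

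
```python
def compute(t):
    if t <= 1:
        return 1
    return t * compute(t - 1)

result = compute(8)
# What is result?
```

compute(8) = 8 * 7 * 6 * 5 * 4 * 3 * 2 * 1 = 40320

Answer: 40320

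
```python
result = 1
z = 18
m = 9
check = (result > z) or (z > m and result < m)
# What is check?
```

Trace:
`result = 1` → result = 1
`z = 18` → z = 18
`m = 9` → m = 9
`check = (result > z) or (z > m and result < m)` → check = True
So check = True

Answer: True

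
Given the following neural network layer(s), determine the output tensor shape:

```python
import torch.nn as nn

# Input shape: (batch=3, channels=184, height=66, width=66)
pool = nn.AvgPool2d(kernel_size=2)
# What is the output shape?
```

Input: (3, 184, 66, 66) -> Output: (3, 184, 33, 33)

Answer: (3, 184, 33, 33)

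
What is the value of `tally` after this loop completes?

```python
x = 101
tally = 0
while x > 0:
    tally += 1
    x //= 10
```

Count digits by repeated division by 10
`tally` takes the values: 0 → 1 → 2 → 3

Answer: 3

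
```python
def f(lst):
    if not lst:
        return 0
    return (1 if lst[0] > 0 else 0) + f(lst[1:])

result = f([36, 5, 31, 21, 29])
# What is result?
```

Count of positive elements in [36, 5, 31, 21, 29] = 5

Answer: 5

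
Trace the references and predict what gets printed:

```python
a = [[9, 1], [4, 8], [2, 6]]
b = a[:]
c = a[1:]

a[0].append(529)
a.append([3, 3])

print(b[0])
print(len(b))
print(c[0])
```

Key concept: slice with nested mutation.
Step by step:
`a = [[9, 1], [4, 8], [2, 6]]` → a = [[9, 1], [4, 8], [2, 6]]
`b = a[:]` → b = [[9, 1], [4, 8], [2, 6]]
`c = a[1:]` → c = [[4, 8], [2, 6]]
`a[0].append(529)` → a = [[9, 1, 529], [4, 8], [2, 6]]; b = [[9, 1, 529], [4, 8], [2, 6]]
`a.append([3, 3])` → a = [[9, 1, 529], [4, 8], [2, 6], [3, 3]]
`print(b[0])` → prints [9, 1, 529]
`print(len(b))` → prints 3
`print(c[0])` → prints [4, 8]

Answer:
[9, 1, 529]
3
[4, 8]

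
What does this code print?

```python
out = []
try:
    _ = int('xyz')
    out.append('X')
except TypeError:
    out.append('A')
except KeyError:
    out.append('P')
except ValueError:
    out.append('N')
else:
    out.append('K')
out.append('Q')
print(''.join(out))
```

Execution trace: 'N' (except ValueError) → 'Q' (after the try/except). Output: NQ

Answer: NQ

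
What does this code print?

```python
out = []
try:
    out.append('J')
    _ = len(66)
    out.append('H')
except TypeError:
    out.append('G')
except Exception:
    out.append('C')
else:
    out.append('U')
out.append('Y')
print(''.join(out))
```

Execution trace: 'J' (try body) → 'G' (except TypeError) → 'Y' (after the try/except). Output: JGY

Answer: JGY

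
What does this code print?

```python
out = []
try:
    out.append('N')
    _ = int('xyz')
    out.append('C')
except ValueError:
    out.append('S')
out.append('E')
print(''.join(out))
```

Execution trace: 'N' (try body) → 'S' (except ValueError) → 'E' (after the try/except). Output: NSE

Answer: NSE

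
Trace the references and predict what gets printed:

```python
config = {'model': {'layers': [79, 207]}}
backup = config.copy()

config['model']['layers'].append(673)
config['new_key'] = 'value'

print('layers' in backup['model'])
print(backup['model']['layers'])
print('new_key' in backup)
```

Key concept: shallow copy gotcha with nested dict.
Step by step:
`config = {'model': {'layers': [79, 207]}}` → config = {'model': {'layers': [79, 207]}}
`backup = config.copy()` → backup = {'model': {'layers': [79, 207]}}
`config['model']['layers'].append(673)` → config = {'model': {'layers': [79, 207, 673]}}; backup = {'model': {'layers': [79, 207, 673]}}
`config['new_key'] = 'value'` → config = {'model': {'layers': [79, 207, 673]}, 'new_key': 'value'}
`print('layers' in backup['model'])` → prints True
`print(backup['model']['layers'])` → prints [79, 207, 673]
`print('new_key' in backup)` → prints False

Answer:
True
[79, 207, 673]
False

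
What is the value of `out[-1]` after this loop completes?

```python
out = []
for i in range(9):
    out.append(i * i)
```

Last element of squares 0 to 8
`out` takes the values: [] → [0] → [0, 1] → [0, 1, 4] → [0, 1, 4, 9] → [0, 1, 4, 9, 16] → [0, 1, 4, 9, 16, 25] → [0, 1, 4, 9, 16, 25, 36] → [0, 1, 4, 9, 16, 25, 36, 49] → [0, 1, 4, 9, 16, 25, 36, 49, 64]
So `out[-1]` = 64

Answer: 64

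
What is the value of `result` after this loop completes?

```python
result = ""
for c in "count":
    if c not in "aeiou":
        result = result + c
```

Remove vowels from 'count'
`result` takes the values: "" → "c" → "cn" → "cnt"

Answer: "cnt"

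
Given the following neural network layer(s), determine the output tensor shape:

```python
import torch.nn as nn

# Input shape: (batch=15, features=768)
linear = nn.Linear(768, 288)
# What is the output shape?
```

Input: (15, 768) -> Output: (15, 288)

Answer: (15, 288)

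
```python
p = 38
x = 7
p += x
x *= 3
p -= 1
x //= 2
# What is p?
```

Trace:
`p = 38` → p = 38
`x = 7` → x = 7
`p += x` → p = 45
`x *= 3` → x = 21
`p -= 1` → p = 44
`x //= 2` → x = 10
So p = 44

Answer: 44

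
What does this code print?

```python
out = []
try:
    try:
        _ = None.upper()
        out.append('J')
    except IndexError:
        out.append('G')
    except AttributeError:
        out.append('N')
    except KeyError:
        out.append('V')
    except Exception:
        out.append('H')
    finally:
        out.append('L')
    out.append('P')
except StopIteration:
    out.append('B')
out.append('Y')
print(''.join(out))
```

Execution trace: 'N' (inner except AttributeError) → 'L' (inner finally) → 'P' (try body, no exception) → 'Y' (after the try/except). Output: NLPY

Answer: NLPY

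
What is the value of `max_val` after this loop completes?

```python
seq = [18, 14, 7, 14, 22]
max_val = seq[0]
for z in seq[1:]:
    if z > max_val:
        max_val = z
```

Maximum of [18, 14, 7, 14, 22]
`max_val` takes the values: 18 → 22

Answer: 22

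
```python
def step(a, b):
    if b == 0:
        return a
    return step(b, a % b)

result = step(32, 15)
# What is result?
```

step(32, 15) -> step(15, 2) -> step(2, 1) -> step(1, 0) -> 1

Answer: 1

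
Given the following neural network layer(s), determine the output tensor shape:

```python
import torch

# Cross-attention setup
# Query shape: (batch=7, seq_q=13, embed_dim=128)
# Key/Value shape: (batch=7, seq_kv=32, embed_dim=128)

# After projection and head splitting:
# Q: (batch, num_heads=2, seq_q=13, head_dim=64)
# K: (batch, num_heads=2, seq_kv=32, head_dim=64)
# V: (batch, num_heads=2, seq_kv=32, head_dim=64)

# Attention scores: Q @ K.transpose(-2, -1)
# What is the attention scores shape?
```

Input: (7, 13, 128) -> Output: (7, 2, 13, 32)

Answer: (7, 2, 13, 32)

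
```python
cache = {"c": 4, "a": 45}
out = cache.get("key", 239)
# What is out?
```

Trace:
`cache = {"c": 4, "a": 45}` → cache = {'c': 4, 'a': 45}
`out = cache.get("key", 239)` → out = 239
So out = 239

Answer: 239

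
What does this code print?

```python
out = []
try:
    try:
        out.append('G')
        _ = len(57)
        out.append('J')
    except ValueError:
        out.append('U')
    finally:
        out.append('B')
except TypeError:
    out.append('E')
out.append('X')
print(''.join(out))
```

Execution trace: 'G' (try body) → 'B' (finally) → 'E' (outer except TypeError) → 'X' (after the try/except). Output: GBEX

Answer: GBEX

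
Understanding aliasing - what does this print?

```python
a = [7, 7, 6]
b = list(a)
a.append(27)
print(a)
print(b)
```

Key concept: list() constructor creates copy.
Step by step:
`a = [7, 7, 6]` → a = [7, 7, 6]
`b = list(a)` → b = [7, 7, 6]
`a.append(27)` → a = [7, 7, 6, 27]
`print(a)` → prints [7, 7, 6, 27]
`print(b)` → prints [7, 7, 6]

Answer:
[7, 7, 6, 27]
[7, 7, 6]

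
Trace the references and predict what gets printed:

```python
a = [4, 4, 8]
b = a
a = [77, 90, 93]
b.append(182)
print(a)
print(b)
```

Key concept: rebinding vs mutation: a is rebound to a new list, b still points at the original.
Step by step:
`a = [4, 4, 8]` → a = [4, 4, 8]
`b = a` → b = [4, 4, 8] (same object as a)
`a = [77, 90, 93]` → a = [77, 90, 93]
`b.append(182)` → b = [4, 4, 8, 182]
`print(a)` → prints [77, 90, 93]
`print(b)` → prints [4, 4, 8, 182]

Answer:
[77, 90, 93]
[4, 4, 8, 182]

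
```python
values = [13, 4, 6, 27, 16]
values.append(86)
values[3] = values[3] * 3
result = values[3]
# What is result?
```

Trace:
`values = [13, 4, 6, 27, 16]` → values = [13, 4, 6, 27, 16]
`values.append(86)` → values = [13, 4, 6, 27, 16, 86]
`values[3] = values[3] * 3` → values = [13, 4, 6, 81, 16, 86]
`result = values[3]` → result = 81
So result = 81

Answer: 81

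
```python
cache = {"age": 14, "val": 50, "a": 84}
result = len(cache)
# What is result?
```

Trace:
`cache = {"age": 14, "val": 50, "a": 84}` → cache = {'age': 14, 'val': 50, 'a': 84}
`result = len(cache)` → result = 3
So result = 3

Answer: 3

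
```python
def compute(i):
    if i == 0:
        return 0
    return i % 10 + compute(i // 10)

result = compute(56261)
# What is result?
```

Sum of digits of 56261: 1 + 6 + 2 + 6 + 5 = 20

Answer: 20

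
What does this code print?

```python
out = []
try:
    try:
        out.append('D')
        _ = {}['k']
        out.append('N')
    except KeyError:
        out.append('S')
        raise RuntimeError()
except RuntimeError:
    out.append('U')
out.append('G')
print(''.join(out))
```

Execution trace: 'D' (inner try body) → 'S' (inner except KeyError) → 'U' (outer except RuntimeError) → 'G' (after the try/except). Output: DSUG

Answer: DSUG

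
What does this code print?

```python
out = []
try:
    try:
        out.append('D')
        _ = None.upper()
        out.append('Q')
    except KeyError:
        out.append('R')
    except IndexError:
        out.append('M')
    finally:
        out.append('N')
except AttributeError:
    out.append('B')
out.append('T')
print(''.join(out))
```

Execution trace: 'D' (try body) → 'N' (finally) → 'B' (outer except AttributeError) → 'T' (after the try/except). Output: DNBT

Answer: DNBT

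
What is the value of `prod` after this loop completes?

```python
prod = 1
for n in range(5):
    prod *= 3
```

3^5 = 243
`prod` takes the values: 1 → 3 → 9 → 27 → 81 → 243

Answer: 243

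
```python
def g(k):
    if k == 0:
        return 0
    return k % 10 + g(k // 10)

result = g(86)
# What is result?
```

Sum of digits of 86: 6 + 8 = 14

Answer: 14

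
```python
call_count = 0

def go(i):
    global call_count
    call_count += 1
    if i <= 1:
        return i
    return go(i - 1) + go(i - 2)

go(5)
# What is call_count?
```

Calls(i) = 1 + Calls(i-1) + Calls(i-2); Calls(0)=Calls(1)=1. For i=5 this gives 15.

Answer: 15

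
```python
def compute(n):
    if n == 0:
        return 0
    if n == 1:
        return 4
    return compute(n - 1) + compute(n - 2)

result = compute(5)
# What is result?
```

Build up from base cases: compute(0)=0, compute(1)=4, compute(2)=4, compute(3)=8, compute(4)=12, compute(5)=20

Answer: 20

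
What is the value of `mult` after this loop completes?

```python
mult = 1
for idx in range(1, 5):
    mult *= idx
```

4! = 24
`mult` takes the values: 1 → 2 → 6 → 24

Answer: 24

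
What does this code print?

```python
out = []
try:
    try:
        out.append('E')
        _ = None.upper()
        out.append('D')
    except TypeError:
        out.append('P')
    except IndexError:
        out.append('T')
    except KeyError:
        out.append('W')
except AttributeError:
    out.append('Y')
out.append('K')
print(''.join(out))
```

Execution trace: 'E' (try body) → 'Y' (outer except AttributeError) → 'K' (after the try/except). Output: EYK

Answer: EYK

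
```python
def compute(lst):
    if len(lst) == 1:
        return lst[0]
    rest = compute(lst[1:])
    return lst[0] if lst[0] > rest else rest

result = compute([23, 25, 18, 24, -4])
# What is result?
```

Recursive max over [23, 25, 18, 24, -4] = 25

Answer: 25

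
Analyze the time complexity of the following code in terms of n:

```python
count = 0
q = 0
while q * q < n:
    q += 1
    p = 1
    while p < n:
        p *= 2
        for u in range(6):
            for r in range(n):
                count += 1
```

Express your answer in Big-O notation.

Each loop level contributes: √n × log n × 1 × n. Multiplying the contributions gives O(n√n log n).

Answer: O(n√n log n)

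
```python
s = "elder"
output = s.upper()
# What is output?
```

Trace:
`s = "elder"` → s = 'elder'
`output = s.upper()` → output = 'ELDER'
So output = 'ELDER'

Answer: 'ELDER'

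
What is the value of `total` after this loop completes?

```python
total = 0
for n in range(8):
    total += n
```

Sum of 0 to 7 = 28
`total` takes the values: 0 → 1 → 3 → 6 → 10 → 15 → 21 → 28

Answer: 28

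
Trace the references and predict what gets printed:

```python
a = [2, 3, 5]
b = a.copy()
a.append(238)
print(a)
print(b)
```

Key concept: list.copy() creates independent copy.
Step by step:
`a = [2, 3, 5]` → a = [2, 3, 5]
`b = a.copy()` → b = [2, 3, 5]
`a.append(238)` → a = [2, 3, 5, 238]
`print(a)` → prints [2, 3, 5, 238]
`print(b)` → prints [2, 3, 5]

Answer:
[2, 3, 5, 238]
[2, 3, 5]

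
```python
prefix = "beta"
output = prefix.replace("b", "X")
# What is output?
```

Trace:
`prefix = "beta"` → prefix = 'beta'
`output = prefix.replace("b", "X")` → output = 'Xeta'
So output = 'Xeta'

Answer: 'Xeta'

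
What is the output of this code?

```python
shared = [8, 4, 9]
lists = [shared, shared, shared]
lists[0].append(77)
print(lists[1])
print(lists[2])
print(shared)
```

Key concept: list of same reference.
Step by step:
`shared = [8, 4, 9]` → shared = [8, 4, 9]
`lists = [shared, shared, shared]` → lists = [[8, 4, 9], [8, 4, 9], [8, 4, 9]]
`lists[0].append(77)` → shared = [8, 4, 9, 77]; lists = [[8, 4, 9, 77], [8, 4, 9, 77], [8, 4, 9, 77]]
`print(lists[1])` → prints [8, 4, 9, 77]
`print(lists[2])` → prints [8, 4, 9, 77]
`print(shared)` → prints [8, 4, 9, 77]

Answer:
[8, 4, 9, 77]
[8, 4, 9, 77]
[8, 4, 9, 77]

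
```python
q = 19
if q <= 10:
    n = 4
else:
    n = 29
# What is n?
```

Trace:
`q = 19` → q = 19
`if q <= 10: ...` → q <= 10 is False, take else branch → n = 29
So n = 29

Answer: 29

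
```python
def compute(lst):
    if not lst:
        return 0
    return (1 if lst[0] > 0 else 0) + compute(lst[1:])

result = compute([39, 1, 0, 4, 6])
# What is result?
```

Count of positive elements in [39, 1, 0, 4, 6] = 4

Answer: 4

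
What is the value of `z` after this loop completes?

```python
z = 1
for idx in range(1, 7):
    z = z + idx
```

Start at 1, add 1 through 6
`z` takes the values: 1 → 2 → 4 → 7 → 11 → 16 → 22

Answer: 22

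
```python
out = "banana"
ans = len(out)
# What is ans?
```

Trace:
`out = "banana"` → out = 'banana'
`ans = len(out)` → ans = 6
So ans = 6

Answer: 6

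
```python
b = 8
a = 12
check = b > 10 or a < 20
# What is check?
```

Trace:
`b = 8` → b = 8
`a = 12` → a = 12
`check = b > 10 or a < 20` → check = True
So check = True

Answer: True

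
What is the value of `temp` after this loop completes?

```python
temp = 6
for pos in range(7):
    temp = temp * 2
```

Multiply by 2, 7 times: 6 * 2^7 = 768
`temp` takes the values: 6 → 12 → 24 → 48 → 96 → 192 → 384 → 768

Answer: 768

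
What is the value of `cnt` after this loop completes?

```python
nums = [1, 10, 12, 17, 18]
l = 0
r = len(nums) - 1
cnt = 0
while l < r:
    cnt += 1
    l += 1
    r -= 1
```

Iterations until pointers meet (list length 5)
`cnt` takes the values: 0 → 1 → 2

Answer: 2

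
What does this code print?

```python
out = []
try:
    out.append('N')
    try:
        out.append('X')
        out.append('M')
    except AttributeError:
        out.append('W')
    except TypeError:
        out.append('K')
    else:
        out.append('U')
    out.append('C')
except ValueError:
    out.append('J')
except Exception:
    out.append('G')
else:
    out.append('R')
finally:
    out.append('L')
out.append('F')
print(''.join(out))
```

Execution trace: 'N' (try body) → 'X' (inner try body) → 'M' (inner try body, no exception) → 'U' (inner else) → 'C' (try body, no exception) → 'R' (else) → 'L' (finally) → 'F' (after the try/except). Output: NXMUCRLF

Answer: NXMUCRLF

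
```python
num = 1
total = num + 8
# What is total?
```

Trace:
`num = 1` → num = 1
`total = num + 8` → total = 9
So total = 9

Answer: 9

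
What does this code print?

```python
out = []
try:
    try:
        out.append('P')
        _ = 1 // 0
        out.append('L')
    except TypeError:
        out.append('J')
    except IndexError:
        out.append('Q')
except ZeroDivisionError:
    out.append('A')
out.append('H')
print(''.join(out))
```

Execution trace: 'P' (try body) → 'A' (outer except ZeroDivisionError) → 'H' (after the try/except). Output: PAH

Answer: PAH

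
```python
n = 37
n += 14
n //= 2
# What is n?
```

Trace:
`n = 37` → n = 37
`n += 14` → n = 51
`n //= 2` → n = 25
So n = 25

Answer: 25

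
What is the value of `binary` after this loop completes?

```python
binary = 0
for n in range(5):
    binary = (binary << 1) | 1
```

Build 5 consecutive 1-bits: 0b11111
`binary` takes the values: 0 → 1 → 3 → 7 → 15 → 31

Answer: 31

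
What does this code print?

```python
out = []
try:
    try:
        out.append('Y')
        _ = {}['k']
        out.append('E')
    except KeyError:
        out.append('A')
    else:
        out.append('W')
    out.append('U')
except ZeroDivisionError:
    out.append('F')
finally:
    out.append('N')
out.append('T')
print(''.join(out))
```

Execution trace: 'Y' (inner try body) → 'A' (inner except KeyError) → 'U' (try body, no exception) → 'N' (finally) → 'T' (after the try/except). Output: YAUNT

Answer: YAUNT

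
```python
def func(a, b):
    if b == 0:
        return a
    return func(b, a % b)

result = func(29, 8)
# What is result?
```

func(29, 8) -> func(8, 5) -> func(5, 3) -> func(3, 2) -> func(2, 1) -> func(1, 0) -> 1

Answer: 1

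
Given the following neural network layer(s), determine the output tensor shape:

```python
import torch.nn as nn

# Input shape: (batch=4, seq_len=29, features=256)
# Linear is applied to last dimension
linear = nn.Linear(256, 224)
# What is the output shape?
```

Input: (4, 29, 256) -> Output: (4, 29, 224)

Answer: (4, 29, 224)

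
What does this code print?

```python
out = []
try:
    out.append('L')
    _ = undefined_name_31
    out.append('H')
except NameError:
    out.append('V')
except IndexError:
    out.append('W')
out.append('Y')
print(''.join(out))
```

Execution trace: 'L' (try body) → 'V' (except NameError) → 'Y' (after the try/except). Output: LVY

Answer: LVY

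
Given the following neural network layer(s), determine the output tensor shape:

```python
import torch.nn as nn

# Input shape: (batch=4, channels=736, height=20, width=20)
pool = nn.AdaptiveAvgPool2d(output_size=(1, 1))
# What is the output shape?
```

Input: (4, 736, 20, 20) -> Output: (4, 736, 1, 1)

Answer: (4, 736, 1, 1)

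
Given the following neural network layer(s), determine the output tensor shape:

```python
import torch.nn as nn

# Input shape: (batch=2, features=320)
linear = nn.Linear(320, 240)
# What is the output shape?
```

Input: (2, 320) -> Output: (2, 240)

Answer: (2, 240)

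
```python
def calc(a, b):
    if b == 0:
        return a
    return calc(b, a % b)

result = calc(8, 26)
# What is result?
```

calc(8, 26) -> calc(26, 8) -> calc(8, 2) -> calc(2, 0) -> 2

Answer: 2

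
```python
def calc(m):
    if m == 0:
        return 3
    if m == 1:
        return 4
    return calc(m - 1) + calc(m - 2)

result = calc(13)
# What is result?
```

Build up from base cases: calc(0)=3, calc(1)=4, calc(2)=7, calc(3)=11, calc(4)=18, calc(5)=29, calc(6)=47, ..., calc(13)=1364

Answer: 1364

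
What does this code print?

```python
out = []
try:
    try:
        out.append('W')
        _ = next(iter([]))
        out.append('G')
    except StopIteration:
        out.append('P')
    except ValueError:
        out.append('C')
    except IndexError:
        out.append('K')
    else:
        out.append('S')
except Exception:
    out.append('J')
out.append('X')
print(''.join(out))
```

Execution trace: 'W' (inner try body) → 'P' (inner except StopIteration) → 'X' (after the try/except). Output: WPX

Answer: WPX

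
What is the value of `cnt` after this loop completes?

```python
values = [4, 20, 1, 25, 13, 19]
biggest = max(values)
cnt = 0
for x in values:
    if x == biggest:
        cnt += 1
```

Count of max value 25 in [4, 20, 1, 25, 13, 19]
`cnt` takes the values: 0 → 1

Answer: 1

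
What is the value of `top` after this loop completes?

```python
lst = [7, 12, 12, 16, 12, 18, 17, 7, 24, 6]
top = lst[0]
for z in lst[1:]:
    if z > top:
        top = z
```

Maximum of [7, 12, 12, 16, 12, 18, 17, 7, 24, 6]
`top` takes the values: 7 → 12 → 16 → 18 → 24

Answer: 24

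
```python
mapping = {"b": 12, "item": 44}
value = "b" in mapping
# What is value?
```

Trace:
`mapping = {"b": 12, "item": 44}` → mapping = {'b': 12, 'item': 44}
`value = "b" in mapping` → value = True
So value = True

Answer: True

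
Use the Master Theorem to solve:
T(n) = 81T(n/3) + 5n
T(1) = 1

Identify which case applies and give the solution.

a=81, b=3, f(n)=5n. log_3(81) = 4. Since c=1 < 4, Case 1 applies: T(n) = Θ(n^log_b(a)) = O(n^4).

Answer: O(n^4) - Case 1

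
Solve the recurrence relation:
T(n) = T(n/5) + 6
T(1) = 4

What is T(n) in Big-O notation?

Each step divides n by 5 and adds 6. After log_5(n) steps we reach T(1)=4. So T(n) = 6·log_5(n) + 4 = O(log n).

Answer: O(log n)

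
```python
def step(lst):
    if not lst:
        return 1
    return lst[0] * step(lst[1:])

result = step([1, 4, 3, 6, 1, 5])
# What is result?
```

Product over [1, 4, 3, 6, 1, 5] = 1 * 4 * 3 * 6 * 1 * 5 = 360

Answer: 360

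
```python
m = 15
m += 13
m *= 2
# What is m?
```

Trace:
`m = 15` → m = 15
`m += 13` → m = 28
`m *= 2` → m = 56
So m = 56

Answer: 56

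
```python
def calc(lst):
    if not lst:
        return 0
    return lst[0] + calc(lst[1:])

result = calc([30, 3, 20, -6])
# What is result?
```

30 + 3 + 20 + (-6) + 0 = 47

Answer: 47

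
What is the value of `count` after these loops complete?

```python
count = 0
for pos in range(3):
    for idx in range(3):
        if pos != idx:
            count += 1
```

3² - 3 (exclude diagonal)
`count` takes the values: 0 → 1 → 2 → 3 → 4 → 5 → 6

Answer: 6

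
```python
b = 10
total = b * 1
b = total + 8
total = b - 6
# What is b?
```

Trace:
`b = 10` → b = 10
`total = b * 1` → total = 10
`b = total + 8` → b = 18
`total = b - 6` → total = 12
So b = 18

Answer: 18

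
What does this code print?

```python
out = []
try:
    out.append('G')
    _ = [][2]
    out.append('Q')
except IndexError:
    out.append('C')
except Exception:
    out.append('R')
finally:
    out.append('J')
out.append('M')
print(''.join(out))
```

Execution trace: 'G' (try body) → 'C' (except IndexError) → 'J' (finally) → 'M' (after the try/except). Output: GCJM

Answer: GCJM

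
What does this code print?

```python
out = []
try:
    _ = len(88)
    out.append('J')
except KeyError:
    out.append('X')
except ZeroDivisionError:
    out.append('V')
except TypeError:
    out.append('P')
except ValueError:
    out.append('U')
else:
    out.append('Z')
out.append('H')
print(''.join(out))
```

Execution trace: 'P' (except TypeError) → 'H' (after the try/except). Output: PH

Answer: PH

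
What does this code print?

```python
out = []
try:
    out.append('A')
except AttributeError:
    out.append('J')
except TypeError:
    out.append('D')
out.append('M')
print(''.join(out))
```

Execution trace: 'A' (try body, no exception) → 'M' (after the try/except). Output: AM

Answer: AM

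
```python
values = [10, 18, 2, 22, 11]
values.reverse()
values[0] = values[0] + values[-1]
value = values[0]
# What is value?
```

Trace:
`values = [10, 18, 2, 22, 11]` → values = [10, 18, 2, 22, 11]
`values.reverse()` → values = [11, 22, 2, 18, 10]
`values[0] = values[0] + values[-1]` → values = [21, 22, 2, 18, 10]
`value = values[0]` → value = 21
So value = 21

Answer: 21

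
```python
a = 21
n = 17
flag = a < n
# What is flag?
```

Trace:
`a = 21` → a = 21
`n = 17` → n = 17
`flag = a < n` → flag = False
So flag = False

Answer: False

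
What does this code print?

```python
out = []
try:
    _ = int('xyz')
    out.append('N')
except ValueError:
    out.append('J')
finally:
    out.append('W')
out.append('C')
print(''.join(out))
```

Execution trace: 'J' (except ValueError) → 'W' (finally) → 'C' (after the try/except). Output: JWC

Answer: JWC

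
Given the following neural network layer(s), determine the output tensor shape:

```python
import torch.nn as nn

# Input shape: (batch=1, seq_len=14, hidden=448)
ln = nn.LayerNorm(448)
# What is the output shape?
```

Input: (1, 14, 448) -> Output: (1, 14, 448)

Answer: (1, 14, 448)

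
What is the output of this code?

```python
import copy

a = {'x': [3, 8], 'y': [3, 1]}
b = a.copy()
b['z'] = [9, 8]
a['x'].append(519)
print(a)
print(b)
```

Key concept: shallow copy of dict with mutable values.
Step by step:
`a = {'x': [3, 8], 'y': [3, 1]}` → a = {'x': [3, 8], 'y': [3, 1]}
`b = a.copy()` → b = {'x': [3, 8], 'y': [3, 1]}
`b['z'] = [9, 8]` → b = {'x': [3, 8], 'y': [3, 1], 'z': [9, 8]}
`a['x'].append(519)` → a = {'x': [3, 8, 519], 'y': [3, 1]}; b = {'x': [3, 8, 519], 'y': [3, 1], 'z': [9, 8]}
`print(a)` → prints {'x': [3, 8, 519], 'y': [3, 1]}
`print(b)` → prints {'x': [3, 8, 519], 'y': [3, 1], 'z': [9, 8]}

Answer:
{'x': [3, 8, 519], 'y': [3, 1]}
{'x': [3, 8, 519], 'y': [3, 1], 'z': [9, 8]}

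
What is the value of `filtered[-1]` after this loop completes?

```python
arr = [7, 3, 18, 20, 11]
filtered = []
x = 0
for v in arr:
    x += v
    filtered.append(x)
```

Cumulative sum ends at 59
`filtered` takes the values: [] → [7] → [7, 10] → [7, 10, 28] → [7, 10, 28, 48] → [7, 10, 28, 48, 59]
So `filtered[-1]` = 59

Answer: 59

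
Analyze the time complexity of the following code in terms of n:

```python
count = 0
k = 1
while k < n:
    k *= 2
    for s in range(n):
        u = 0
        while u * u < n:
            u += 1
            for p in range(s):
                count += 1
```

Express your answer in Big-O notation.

Each loop level contributes: log n × n × √n × n. Multiplying the contributions gives O(n^2√n log n).

Answer: O(n^2√n log n)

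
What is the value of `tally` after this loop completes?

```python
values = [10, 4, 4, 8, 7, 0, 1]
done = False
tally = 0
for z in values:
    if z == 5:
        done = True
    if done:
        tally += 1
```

Count elements after first 5 in [10, 4, 4, 8, 7, 0, 1]
`tally` takes the values: 0

Answer: 0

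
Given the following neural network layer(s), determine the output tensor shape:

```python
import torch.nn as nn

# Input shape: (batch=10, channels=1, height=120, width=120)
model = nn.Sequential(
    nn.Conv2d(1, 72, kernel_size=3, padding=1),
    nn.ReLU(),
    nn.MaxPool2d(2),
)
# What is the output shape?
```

Input: (10, 1, 120, 120) -> after Conv2d: (10, 72, 120, 120) -> after ReLU: (10, 72, 120, 120) -> Output: (10, 72, 60, 60)

Answer: (10, 72, 60, 60)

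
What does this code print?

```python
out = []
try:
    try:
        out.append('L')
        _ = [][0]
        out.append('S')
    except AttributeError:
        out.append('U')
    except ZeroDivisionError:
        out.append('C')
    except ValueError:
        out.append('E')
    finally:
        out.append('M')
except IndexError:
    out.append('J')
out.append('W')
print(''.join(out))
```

Execution trace: 'L' (try body) → 'M' (finally) → 'J' (outer except IndexError) → 'W' (after the try/except). Output: LMJW

Answer: LMJW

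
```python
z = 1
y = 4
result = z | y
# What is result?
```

Trace:
`z = 1` → z = 1
`y = 4` → y = 4
`result = z | y` → result = 5
So result = 5

Answer: 5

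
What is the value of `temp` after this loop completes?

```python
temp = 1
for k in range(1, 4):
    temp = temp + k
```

Start at 1, add 1 through 3
`temp` takes the values: 1 → 2 → 4 → 7

Answer: 7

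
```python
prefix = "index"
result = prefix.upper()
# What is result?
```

Trace:
`prefix = "index"` → prefix = 'index'
`result = prefix.upper()` → result = 'INDEX'
So result = 'INDEX'

Answer: 'INDEX'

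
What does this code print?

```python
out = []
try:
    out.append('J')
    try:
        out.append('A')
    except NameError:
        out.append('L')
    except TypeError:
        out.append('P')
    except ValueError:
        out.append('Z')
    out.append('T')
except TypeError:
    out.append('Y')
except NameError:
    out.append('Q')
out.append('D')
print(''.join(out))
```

Execution trace: 'J' (try body) → 'A' (inner try body, no exception) → 'T' (try body, no exception) → 'D' (after the try/except). Output: JATD

Answer: JATD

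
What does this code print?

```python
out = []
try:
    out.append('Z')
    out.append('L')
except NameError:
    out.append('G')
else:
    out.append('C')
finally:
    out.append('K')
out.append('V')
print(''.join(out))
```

Execution trace: 'Z' (try body) → 'L' (try body, no exception) → 'C' (else) → 'K' (finally) → 'V' (after the try/except). Output: ZLCKV

Answer: ZLCKV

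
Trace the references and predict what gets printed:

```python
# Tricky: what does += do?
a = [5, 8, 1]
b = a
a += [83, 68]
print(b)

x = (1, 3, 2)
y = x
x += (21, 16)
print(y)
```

Key concept: += behavior differs for mutable vs immutable.
Step by step:
`a = [5, 8, 1]` → a = [5, 8, 1]
`b = a` → b = [5, 8, 1] (same object as a)
`a += [83, 68]` → a = [5, 8, 1, 83, 68] (same object as b); b = [5, 8, 1, 83, 68] (same object as a)
`print(b)` → prints [5, 8, 1, 83, 68]
`x = (1, 3, 2)` → x = (1, 3, 2)
`y = x` → y = (1, 3, 2)
`x += (21, 16)` → x = (1, 3, 2, 21, 16)
`print(y)` → prints (1, 3, 2)

Answer:
[5, 8, 1, 83, 68]
(1, 3, 2)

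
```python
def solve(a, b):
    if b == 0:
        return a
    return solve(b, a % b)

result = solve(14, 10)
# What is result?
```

solve(14, 10) -> solve(10, 4) -> solve(4, 2) -> solve(2, 0) -> 2

Answer: 2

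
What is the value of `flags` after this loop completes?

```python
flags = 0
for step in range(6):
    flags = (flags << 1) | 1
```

Build 6 consecutive 1-bits: 0b111111
`flags` takes the values: 0 → 1 → 3 → 7 → 15 → 31 → 63

Answer: 63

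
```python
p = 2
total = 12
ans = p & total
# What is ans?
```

Trace:
`p = 2` → p = 2
`total = 12` → total = 12
`ans = p & total` → ans = 0
So ans = 0

Answer: 0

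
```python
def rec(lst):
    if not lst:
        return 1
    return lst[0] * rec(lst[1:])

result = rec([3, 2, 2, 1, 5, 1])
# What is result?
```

Product over [3, 2, 2, 1, 5, 1] = 3 * 2 * 2 * 1 * 5 * 1 = 60

Answer: 60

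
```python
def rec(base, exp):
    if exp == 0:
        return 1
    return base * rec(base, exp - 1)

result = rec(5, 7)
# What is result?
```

rec(5, 7) = 5 * 5 * 5 * 5 * 5 * 5 * 5 = 78125

Answer: 78125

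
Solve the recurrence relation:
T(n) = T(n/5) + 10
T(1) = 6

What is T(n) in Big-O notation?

Each step divides n by 5 and adds 10. After log_5(n) steps we reach T(1)=6. So T(n) = 10·log_5(n) + 6 = O(log n).

Answer: O(log n)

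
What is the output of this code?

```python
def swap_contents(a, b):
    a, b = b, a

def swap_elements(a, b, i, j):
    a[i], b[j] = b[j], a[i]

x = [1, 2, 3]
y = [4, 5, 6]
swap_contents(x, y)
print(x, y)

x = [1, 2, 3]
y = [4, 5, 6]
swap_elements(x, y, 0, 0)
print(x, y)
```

Key concept: parameter rebinding vs mutation.
Step by step:
`x = [1, 2, 3]` → x = [1, 2, 3]
`y = [4, 5, 6]` → y = [4, 5, 6]
`swap_contents(x, y)` → no visible change to tracked variables
`print(x, y)` → prints [1, 2, 3] [4, 5, 6]
`x = [1, 2, 3]` → x = [1, 2, 3]
`y = [4, 5, 6]` → y = [4, 5, 6]
`swap_elements(x, y, 0, 0)` → x = [4, 2, 3]; y = [1, 5, 6]
`print(x, y)` → prints [4, 2, 3] [1, 5, 6]

Answer:
[1, 2, 3] [4, 5, 6]
[4, 2, 3] [1, 5, 6]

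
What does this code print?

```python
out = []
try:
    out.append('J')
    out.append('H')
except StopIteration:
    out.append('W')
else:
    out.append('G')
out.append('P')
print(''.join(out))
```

Execution trace: 'J' (try body) → 'H' (try body, no exception) → 'G' (else) → 'P' (after the try/except). Output: JHGP

Answer: JHGP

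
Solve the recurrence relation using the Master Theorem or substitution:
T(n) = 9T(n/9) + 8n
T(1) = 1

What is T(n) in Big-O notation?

By Master Theorem: a=9, b=9, f(n)=8n. Since log_9(9) = 1 and f(n) = Θ(n^1), Case 2 applies. T(n) = O(n log n).

Answer: O(n log n)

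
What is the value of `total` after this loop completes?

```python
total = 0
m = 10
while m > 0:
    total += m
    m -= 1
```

Sum 10 down to 1
`total` takes the values: 0 → 10 → 19 → 27 → 34 → 40 → 45 → 49 → 52 → 54 → 55

Answer: 55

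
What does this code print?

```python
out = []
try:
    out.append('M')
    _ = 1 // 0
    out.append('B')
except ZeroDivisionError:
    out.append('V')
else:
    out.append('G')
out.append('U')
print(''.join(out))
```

Execution trace: 'M' (try body) → 'V' (except ZeroDivisionError) → 'U' (after the try/except). Output: MVU

Answer: MVU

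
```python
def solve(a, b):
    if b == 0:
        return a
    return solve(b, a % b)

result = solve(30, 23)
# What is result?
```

solve(30, 23) -> solve(23, 7) -> solve(7, 2) -> solve(2, 1) -> solve(1, 0) -> 1

Answer: 1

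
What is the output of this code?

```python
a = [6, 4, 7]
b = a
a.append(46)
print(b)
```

Key concept: basic list aliasing.
Step by step:
`a = [6, 4, 7]` → a = [6, 4, 7]
`b = a` → b = [6, 4, 7] (same object as a)
`a.append(46)` → a = [6, 4, 7, 46] (same object as b); b = [6, 4, 7, 46] (same object as a)
`print(b)` → prints [6, 4, 7, 46]

Answer: [6, 4, 7, 46]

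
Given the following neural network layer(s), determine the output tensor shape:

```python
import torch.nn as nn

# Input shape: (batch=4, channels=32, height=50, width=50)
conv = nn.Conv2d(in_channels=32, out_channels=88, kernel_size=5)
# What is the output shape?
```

Input: (4, 32, 50, 50) -> Output: (4, 88, 46, 46)

Answer: (4, 88, 46, 46)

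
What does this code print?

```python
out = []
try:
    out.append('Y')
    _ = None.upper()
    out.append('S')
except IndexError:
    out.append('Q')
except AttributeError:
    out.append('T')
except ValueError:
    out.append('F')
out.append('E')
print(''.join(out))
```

Execution trace: 'Y' (try body) → 'T' (except AttributeError) → 'E' (after the try/except). Output: YTE

Answer: YTE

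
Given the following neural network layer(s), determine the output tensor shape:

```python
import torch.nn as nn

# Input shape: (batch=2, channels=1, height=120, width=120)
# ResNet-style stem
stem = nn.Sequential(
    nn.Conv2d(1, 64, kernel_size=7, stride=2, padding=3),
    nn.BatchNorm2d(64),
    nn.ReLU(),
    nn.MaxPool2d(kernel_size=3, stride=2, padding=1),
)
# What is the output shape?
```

Input: (2, 1, 120, 120) -> after Conv2d 7x7 stride=2: (2, 64, 60, 60) -> Output: (2, 64, 30, 30)

Answer: (2, 64, 30, 30)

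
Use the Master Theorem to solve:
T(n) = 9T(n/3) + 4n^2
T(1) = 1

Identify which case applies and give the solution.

a=9, b=3, f(n)=4n^2. log_3(9) = 2. Since c=2 = 2, Case 2 applies: T(n) = Θ(n^log_b(a) · log n) = O(n^2 log n).

Answer: O(n^2 log n) - Case 2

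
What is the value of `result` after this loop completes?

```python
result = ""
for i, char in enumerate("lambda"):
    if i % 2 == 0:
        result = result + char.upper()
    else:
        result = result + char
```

Uppercase even positions in 'lambda'
`result` takes the values: "" → "L" → "La" → "LaM" → "LaMb" → "LaMbD" → "LaMbDa"

Answer: "LaMbDa"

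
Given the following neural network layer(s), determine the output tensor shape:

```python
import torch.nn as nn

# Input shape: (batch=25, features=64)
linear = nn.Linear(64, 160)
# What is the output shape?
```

Input: (25, 64) -> Output: (25, 160)

Answer: (25, 160)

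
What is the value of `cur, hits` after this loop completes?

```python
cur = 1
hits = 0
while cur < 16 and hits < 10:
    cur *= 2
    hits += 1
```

Double until >= 16 or 10 iterations
`cur, hits` takes the values: (1, 0) → (2, 0) → (2, 1) → (4, 1) → (4, 2) → (8, 2) → (8, 3) → (16, 3) → (16, 4)

Answer: 16, 4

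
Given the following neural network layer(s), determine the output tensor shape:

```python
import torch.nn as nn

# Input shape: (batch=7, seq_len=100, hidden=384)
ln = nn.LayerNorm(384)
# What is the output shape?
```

Input: (7, 100, 384) -> Output: (7, 100, 384)

Answer: (7, 100, 384)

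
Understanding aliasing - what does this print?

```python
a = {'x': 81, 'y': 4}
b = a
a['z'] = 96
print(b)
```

Key concept: dict aliasing.
Step by step:
`a = {'x': 81, 'y': 4}` → a = {'x': 81, 'y': 4}
`b = a` → b = {'x': 81, 'y': 4} (same object as a)
`a['z'] = 96` → a = {'x': 81, 'y': 4, 'z': 96} (same object as b); b = {'x': 81, 'y': 4, 'z': 96} (same object as a)
`print(b)` → prints {'x': 81, 'y': 4, 'z': 96}

Answer: {'x': 81, 'y': 4, 'z': 96}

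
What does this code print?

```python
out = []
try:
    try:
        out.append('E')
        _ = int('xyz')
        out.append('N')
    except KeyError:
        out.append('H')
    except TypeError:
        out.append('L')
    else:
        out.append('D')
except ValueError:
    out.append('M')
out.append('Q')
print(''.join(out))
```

Execution trace: 'E' (inner try body) → 'M' (outer except ValueError) → 'Q' (after the try/except). Output: EMQ

Answer: EMQ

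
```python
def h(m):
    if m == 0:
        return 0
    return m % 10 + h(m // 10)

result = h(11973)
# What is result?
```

Sum of digits of 11973: 3 + 7 + 9 + 1 + 1 = 21

Answer: 21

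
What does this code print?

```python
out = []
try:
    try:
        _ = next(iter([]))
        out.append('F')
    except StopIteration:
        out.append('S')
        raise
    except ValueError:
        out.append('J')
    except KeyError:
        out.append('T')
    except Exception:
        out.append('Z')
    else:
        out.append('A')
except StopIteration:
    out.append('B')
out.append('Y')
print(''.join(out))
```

Execution trace: 'S' (inner except StopIteration) → 'B' (outer except StopIteration) → 'Y' (after the try/except). Output: SBY

Answer: SBY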